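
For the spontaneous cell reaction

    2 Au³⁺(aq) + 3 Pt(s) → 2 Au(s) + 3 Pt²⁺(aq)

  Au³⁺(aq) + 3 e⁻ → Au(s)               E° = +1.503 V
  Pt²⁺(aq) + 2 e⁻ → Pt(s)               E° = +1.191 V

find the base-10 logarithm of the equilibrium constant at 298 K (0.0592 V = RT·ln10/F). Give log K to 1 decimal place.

log K = 31.6

The Au³⁺/Au couple is reduced (cathode); E°cell = +1.503 − (+1.191) = +0.312 V with n = 6.
At equilibrium E = 0, so log K = nE°cell / 0.0592 = (6)(+0.312) / 0.0592 = 31.6.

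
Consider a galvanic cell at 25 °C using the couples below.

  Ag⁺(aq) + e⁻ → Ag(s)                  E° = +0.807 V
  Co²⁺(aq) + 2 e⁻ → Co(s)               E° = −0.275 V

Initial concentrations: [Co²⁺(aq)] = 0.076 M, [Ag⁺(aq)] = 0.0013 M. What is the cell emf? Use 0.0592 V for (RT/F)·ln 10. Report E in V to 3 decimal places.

Since E°(Ag⁺/Ag) > E°(Co²⁺/Co), Ag⁺/Ag serves as the cathode.
The standard potential is +0.807 − (−0.275) = +1.082 V and the balanced reaction transfers n = 2 electrons.
Balancing gives 2 Ag⁺(aq) + Co(s) → 2 Ag(s) + Co²⁺(aq); hence Q = [Co²⁺(aq)] / [Ag⁺(aq)]^2 = 4.5×10^4 (log Q = 4.653).
E = E° − (0.0592/n)·log Q = +1.082 − (0.0592/2)(4.653) = +0.944 V.

+0.944 V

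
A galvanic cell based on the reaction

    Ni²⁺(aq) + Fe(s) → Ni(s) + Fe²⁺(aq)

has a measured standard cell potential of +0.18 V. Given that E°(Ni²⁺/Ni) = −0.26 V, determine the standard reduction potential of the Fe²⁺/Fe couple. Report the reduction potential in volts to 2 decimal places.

In the reaction as written the Ni²⁺/Ni couple is reduced (cathode) and Fe²⁺/Fe is oxidized (anode), so E°cell = E°(Ni²⁺/Ni) − E°(Fe²⁺/Fe).
E°(Fe²⁺/Fe) = E°(cathode) − E°cell = −0.26 − (+0.18) = −0.44 V.

−0.44 V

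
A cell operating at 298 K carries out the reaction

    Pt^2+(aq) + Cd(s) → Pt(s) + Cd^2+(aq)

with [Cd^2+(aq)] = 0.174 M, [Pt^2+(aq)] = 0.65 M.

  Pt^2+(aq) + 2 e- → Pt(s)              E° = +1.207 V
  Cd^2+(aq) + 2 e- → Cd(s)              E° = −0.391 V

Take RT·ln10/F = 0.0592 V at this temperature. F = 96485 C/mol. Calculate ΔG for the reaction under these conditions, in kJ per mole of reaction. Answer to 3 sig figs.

−312 kJ/mol

The standard cell potential is +1.207 − (−0.391) = +1.598 V, with n = 2 electrons in the balanced equation.
Q = [Cd^2+(aq)] / [Pt^2+(aq)] = 0.268, so log Q = −0.572 and E = +1.598 − (0.0592/2)(−0.572) = +1.6149 V.
Finally ΔG = −nFE = −(2)(96485 C/mol)(+1.6149 V) = −312 kJ/mol.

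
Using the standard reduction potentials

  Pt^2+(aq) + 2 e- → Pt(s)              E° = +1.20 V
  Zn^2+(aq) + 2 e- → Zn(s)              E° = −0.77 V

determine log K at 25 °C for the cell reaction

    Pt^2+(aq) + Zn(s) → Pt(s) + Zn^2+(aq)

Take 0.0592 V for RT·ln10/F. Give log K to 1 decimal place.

The Pt²⁺/Pt couple is reduced (cathode); E°cell = +1.20 − (−0.77) = +1.97 V with n = 2.
At equilibrium E = 0, so log K = nE°cell / 0.0592 = (2)(+1.97) / 0.0592 = 66.6.

log K = 66.6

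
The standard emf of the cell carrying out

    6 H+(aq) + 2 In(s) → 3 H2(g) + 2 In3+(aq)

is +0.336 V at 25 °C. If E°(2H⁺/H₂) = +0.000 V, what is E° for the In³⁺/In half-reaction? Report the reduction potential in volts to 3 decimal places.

In the reaction as written the 2H⁺/H₂ couple is reduced (cathode) and In³⁺/In is oxidized (anode), so E°cell = E°(2H⁺/H₂) − E°(In³⁺/In).
E°(In³⁺/In) = E°(cathode) − E°cell = +0.000 − (+0.336) = −0.336 V.

−0.336 V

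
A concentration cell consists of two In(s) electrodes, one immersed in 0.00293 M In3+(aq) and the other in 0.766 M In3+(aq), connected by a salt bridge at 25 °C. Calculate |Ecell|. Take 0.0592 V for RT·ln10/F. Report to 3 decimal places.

0.048 V

For a concentration cell E°cell = 0, since both electrodes use the same couple.
The compartment with the higher In3+(aq) concentration (0.766 M) acts as the cathode; ions are reduced there and produced at the dilute (0.00293 M) anode.
With n = 3, Ecell = −(0.0592/3)·log([dilute]/[conc]) = −(0.0592/3)·log(0.00293/0.766) = +0.048 V.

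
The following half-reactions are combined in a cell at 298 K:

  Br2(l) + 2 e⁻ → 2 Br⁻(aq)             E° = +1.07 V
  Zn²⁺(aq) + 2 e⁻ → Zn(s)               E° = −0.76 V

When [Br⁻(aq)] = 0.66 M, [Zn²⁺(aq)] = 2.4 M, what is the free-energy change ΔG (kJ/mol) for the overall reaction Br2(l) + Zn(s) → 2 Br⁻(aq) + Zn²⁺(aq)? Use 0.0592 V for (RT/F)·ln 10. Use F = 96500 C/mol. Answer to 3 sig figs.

−353 kJ/mol

E°cell = +1.07 − (−0.76) = +1.83 V; the balanced reaction transfers n = 2 electrons.
The reaction quotient is [Br⁻(aq)]^2·[Zn²⁺(aq)] = 1.05; by Nernst, E = +1.83 − (0.0592/2)(0.019) = +1.8294 V.
ΔG = −nFE = −(2)(96500)(+1.8294) J/mol = −353 kJ/mol.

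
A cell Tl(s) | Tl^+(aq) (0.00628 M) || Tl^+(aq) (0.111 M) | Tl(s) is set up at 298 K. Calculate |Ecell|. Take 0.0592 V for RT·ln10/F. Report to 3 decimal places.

0.074 V

For a concentration cell E°cell = 0, since both electrodes use the same couple.
The compartment with the higher Tl^+(aq) concentration (0.111 M) acts as the cathode; ions are reduced there and produced at the dilute (0.00628 M) anode.
With n = 1, Ecell = −(0.0592/1)·log([dilute]/[conc]) = −(0.0592/1)·log(0.00628/0.111) = +0.074 V.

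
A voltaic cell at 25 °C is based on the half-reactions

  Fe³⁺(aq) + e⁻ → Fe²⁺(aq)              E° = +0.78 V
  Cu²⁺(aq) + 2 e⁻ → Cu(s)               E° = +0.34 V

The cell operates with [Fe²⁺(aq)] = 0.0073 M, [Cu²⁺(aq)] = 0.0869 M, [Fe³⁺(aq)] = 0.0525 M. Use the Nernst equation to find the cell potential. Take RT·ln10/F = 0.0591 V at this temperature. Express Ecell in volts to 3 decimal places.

Fe³⁺/Fe²⁺ is reduced (cathode, E° = +0.78 V) and Cu²⁺/Cu is oxidized (anode).
E°cell = +0.78 − (+0.34) = +0.44 V, with n = 2 electrons transferred.
For the overall reaction 2 Fe³⁺(aq) + Cu(s) → 2 Fe²⁺(aq) + Cu²⁺(aq), Q = ([Fe²⁺(aq)]^2·[Cu²⁺(aq)]) / [Fe³⁺(aq)]^2 = 0.00168, giving log Q = −2.775.
By the Nernst equation, E = +0.44 − (0.0591/2)·(−2.775) = +0.522 V.

+0.522 V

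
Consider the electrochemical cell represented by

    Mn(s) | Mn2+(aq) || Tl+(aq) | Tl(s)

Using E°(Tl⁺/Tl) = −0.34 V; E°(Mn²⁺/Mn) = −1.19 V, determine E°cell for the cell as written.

By convention the left-hand electrode in cell notation is the anode (oxidation) and the right-hand electrode is the cathode (reduction).
E°cell = E°(right) − E°(left) = −0.34 − (−1.19) = +0.85 V.

+0.85 V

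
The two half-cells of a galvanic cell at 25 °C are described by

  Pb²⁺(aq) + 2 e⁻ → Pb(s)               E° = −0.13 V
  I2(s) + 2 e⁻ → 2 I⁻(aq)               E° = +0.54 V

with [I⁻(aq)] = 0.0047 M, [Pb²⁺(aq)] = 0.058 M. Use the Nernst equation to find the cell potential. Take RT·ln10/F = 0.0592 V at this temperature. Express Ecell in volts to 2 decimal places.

Since E°(I₂/I⁻) > E°(Pb²⁺/Pb), I₂/I⁻ serves as the cathode.
The standard potential is +0.54 − (−0.13) = +0.67 V and the balanced reaction transfers n = 2 electrons.
For the overall reaction I2(s) + Pb(s) → 2 I⁻(aq) + Pb²⁺(aq), Q = [I⁻(aq)]^2·[Pb²⁺(aq)] = 1.28×10^−6, giving log Q = −5.892.
E = E° − (0.0592/n)·log Q = +0.67 − (0.0592/2)(−5.892) = +0.84 V.

+0.84 V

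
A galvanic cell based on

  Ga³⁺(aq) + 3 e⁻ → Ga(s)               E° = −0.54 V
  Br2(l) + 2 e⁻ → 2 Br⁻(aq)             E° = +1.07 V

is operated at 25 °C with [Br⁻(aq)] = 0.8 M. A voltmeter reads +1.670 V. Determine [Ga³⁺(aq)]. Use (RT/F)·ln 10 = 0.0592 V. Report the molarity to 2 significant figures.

The Br₂/Br⁻ couple has the larger reduction potential, so it is the cathode: E°cell = +1.07 − (−0.54) = +1.61 V and n = 6.
Rearranging E = E° − (0.0592/n)·log Q gives log Q = 6(+1.61 − (+1.670))/0.0592 = −6.081.
Balancing electrons gives 3 Br2(l) + 2 Ga(s) → 6 Br⁻(aq) + 2 Ga³⁺(aq); thus Q = [Br⁻(aq)]^6·[Ga³⁺(aq)]^2.
Isolating [Ga³⁺(aq)] in Q = 10^{−6.081} yields log [Ga³⁺(aq)] = −2.750, i.e. 0.0018 M.

0.0018 M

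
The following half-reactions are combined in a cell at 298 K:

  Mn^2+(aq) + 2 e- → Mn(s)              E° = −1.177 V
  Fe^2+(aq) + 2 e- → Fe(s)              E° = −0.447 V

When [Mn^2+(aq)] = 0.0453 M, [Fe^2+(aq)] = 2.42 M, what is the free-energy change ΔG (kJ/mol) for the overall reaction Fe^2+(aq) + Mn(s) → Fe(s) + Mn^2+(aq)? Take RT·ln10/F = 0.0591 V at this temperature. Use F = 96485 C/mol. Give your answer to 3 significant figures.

−151 kJ/mol

With Fe²⁺/Fe reduced at the cathode, E°cell = −0.447 − (−1.177) = +0.730 V and n = 2.
Q = [Mn^2+(aq)] / [Fe^2+(aq)] = 0.0187, so log Q = −1.728 and E = +0.730 − (0.0591/2)(−1.728) = +0.7811 V.
Then ΔG = −nFE = −2 × 96485 × +0.7811 J/mol = −151 kJ/mol.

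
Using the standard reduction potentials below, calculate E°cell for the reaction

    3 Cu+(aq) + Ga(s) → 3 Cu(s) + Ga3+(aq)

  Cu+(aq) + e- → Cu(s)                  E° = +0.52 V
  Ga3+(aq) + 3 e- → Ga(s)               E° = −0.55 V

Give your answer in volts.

Cu+(aq) gains electrons, so the Cu⁺/Cu couple is the cathode; the Ga³⁺/Ga couple is the anode.
E°cell = E°(cathode) − E°(anode) = +0.52 − (−0.55) = +1.07 V.
The positive value indicates the reaction is spontaneous as written.

+1.07 V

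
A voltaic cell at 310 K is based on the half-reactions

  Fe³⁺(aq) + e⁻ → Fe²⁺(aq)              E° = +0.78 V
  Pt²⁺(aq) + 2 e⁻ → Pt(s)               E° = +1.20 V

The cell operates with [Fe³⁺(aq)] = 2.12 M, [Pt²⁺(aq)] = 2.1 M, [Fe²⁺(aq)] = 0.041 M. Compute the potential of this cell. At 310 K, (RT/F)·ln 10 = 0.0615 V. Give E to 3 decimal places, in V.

The Pt²⁺/Pt couple has the more positive E°, so it is the cathode; Fe³⁺/Fe²⁺ is the anode.
E°cell = E°cat − E°an = +1.20 − (+0.78) = +0.42 V; n = 2.
For the overall reaction Pt²⁺(aq) + 2 Fe²⁺(aq) → Pt(s) + 2 Fe³⁺(aq), Q = [Fe³⁺(aq)]^2 / ([Pt²⁺(aq)]·[Fe²⁺(aq)]^2) = 1.27×10^3, giving log Q = 3.105.
By the Nernst equation, E = +0.42 − (0.0615/2)·(3.105) = +0.325 V.

+0.325 V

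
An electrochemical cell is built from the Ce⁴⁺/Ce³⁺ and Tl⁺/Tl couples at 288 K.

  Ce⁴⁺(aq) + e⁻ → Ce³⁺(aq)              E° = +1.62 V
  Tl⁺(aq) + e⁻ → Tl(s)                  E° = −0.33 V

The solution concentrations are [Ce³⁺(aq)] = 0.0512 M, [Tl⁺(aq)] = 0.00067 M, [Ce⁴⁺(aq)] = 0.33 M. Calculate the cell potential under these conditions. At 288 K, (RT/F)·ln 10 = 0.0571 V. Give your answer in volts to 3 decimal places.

+2.177 V

Ce⁴⁺/Ce³⁺ is reduced (cathode, E° = +1.62 V) and Tl⁺/Tl is oxidized (anode).
E°cell = E°cat − E°an = +1.62 − (−0.33) = +1.95 V; n = 1.
Balancing gives Ce⁴⁺(aq) + Tl(s) → Ce³⁺(aq) + Tl⁺(aq); hence Q = ([Ce³⁺(aq)]·[Tl⁺(aq)]) / [Ce⁴⁺(aq)] = 0.000104 (log Q = −3.983).
By the Nernst equation, E = +1.95 − (0.0571/1)·(−3.983) = +2.177 V.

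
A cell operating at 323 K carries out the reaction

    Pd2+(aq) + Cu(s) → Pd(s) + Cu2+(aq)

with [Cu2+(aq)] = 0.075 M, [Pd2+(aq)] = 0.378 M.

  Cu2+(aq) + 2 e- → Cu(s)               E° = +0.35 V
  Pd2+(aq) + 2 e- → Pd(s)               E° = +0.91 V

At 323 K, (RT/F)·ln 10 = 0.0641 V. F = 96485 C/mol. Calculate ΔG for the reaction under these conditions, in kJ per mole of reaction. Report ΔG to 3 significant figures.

With Pd²⁺/Pd reduced at the cathode, E°cell = +0.91 − (+0.35) = +0.56 V and n = 2.
Q = [Cu2+(aq)] / [Pd2+(aq)] = 0.198, so log Q = −0.702 and E = +0.56 − (0.0641/2)(−0.702) = +0.5825 V.
Finally ΔG = −nFE = −(2)(96485 C/mol)(+0.5825 V) = −112 kJ/mol.

−112 kJ/mol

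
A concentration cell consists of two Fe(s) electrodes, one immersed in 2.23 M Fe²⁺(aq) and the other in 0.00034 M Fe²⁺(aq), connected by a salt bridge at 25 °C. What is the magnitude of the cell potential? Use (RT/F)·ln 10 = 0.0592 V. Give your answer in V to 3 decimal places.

For a concentration cell E°cell = 0, since both electrodes use the same couple.
The compartment with the higher Fe²⁺(aq) concentration (2.23 M) acts as the cathode; ions are reduced there and produced at the dilute (0.00034 M) anode.
With n = 2, Ecell = −(0.0592/2)·log([dilute]/[conc]) = −(0.0592/2)·log(0.00034/2.23) = +0.113 V.

0.113 V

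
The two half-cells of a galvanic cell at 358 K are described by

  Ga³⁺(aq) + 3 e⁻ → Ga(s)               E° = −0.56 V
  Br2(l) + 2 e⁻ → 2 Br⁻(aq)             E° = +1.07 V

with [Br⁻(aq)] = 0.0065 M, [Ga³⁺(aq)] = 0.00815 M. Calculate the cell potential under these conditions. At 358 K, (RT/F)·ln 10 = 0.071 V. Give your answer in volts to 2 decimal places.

+1.83 V

The Br₂/Br⁻ couple has the more positive E°, so it is the cathode; Ga³⁺/Ga is the anode.
E°cell = E°cat − E°an = +1.07 − (−0.56) = +1.63 V; n = 6.
For the overall reaction 3 Br2(l) + 2 Ga(s) → 6 Br⁻(aq) + 2 Ga³⁺(aq), Q = [Br⁻(aq)]^6·[Ga³⁺(aq)]^2 = 5.01×10^−18, giving log Q = −17.300.
Applying E = E° − (RT ln10/nF)·log Q gives +1.63 − (0.071/6)(−17.300) = +1.83 V.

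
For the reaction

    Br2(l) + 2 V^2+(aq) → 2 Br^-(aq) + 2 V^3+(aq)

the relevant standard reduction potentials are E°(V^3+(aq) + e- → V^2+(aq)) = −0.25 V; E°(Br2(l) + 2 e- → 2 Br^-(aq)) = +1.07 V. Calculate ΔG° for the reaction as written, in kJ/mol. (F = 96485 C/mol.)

In the reaction as written Br2(l) is reduced, so the Br₂/Br⁻ couple is the cathode and V³⁺/V²⁺ is the anode.
E°cell = +1.07 − (−0.25) = +1.32 V; balancing electrons gives n = 2.
ΔG° = −nFE°cell = −(2)(96485)(+1.32) J/mol = −255 kJ/mol.

−255 kJ/mol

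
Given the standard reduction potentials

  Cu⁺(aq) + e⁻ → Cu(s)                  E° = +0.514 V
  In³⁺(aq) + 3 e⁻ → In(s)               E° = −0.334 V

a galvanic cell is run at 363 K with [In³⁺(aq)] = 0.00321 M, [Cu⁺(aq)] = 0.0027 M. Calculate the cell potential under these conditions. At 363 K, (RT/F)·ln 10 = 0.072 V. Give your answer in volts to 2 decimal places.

Since E°(Cu⁺/Cu) > E°(In³⁺/In), Cu⁺/Cu serves as the cathode.
E°cell = E°cat − E°an = +0.514 − (−0.334) = +0.848 V; n = 3.
Balancing gives 3 Cu⁺(aq) + In(s) → 3 Cu(s) + In³⁺(aq); hence Q = [In³⁺(aq)] / [Cu⁺(aq)]^3 = 1.63×10^5 (log Q = 5.212).
E = E° − (0.072/n)·log Q = +0.848 − (0.072/3)(5.212) = +0.72 V.

+0.72 V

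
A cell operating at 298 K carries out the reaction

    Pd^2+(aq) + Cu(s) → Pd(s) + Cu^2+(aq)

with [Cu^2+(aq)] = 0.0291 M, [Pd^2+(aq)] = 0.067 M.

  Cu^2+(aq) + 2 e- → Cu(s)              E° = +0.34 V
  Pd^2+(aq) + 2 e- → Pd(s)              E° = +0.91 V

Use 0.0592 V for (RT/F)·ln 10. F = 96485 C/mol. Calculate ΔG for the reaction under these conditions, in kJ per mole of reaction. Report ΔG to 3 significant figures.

−112 kJ/mol

With Pd²⁺/Pd reduced at the cathode, E°cell = +0.91 − (+0.34) = +0.57 V and n = 2.
Q = [Cu^2+(aq)] / [Pd^2+(aq)] = 0.434, so log Q = −0.362 and E = +0.57 − (0.0592/2)(−0.362) = +0.5807 V.
Then ΔG = −nFE = −2 × 96485 × +0.5807 J/mol = −112 kJ/mol.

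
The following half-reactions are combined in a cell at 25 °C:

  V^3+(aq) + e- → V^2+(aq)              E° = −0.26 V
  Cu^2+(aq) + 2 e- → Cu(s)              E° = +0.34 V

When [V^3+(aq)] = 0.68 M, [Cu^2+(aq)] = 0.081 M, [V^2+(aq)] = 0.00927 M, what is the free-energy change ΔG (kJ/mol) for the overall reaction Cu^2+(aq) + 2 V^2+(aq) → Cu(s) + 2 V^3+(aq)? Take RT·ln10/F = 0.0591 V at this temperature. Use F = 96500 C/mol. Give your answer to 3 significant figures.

−88.3 kJ/mol

The standard cell potential is +0.34 − (−0.26) = +0.60 V, with n = 2 electrons in the balanced equation.
Q = [V^3+(aq)]^2 / ([Cu^2+(aq)]·[V^2+(aq)]^2) = 6.64×10^4, so log Q = 4.822 and E = +0.60 − (0.0591/2)(4.822) = +0.4575 V.
Then ΔG = −nFE = −2 × 96500 × +0.4575 J/mol = −88.3 kJ/mol.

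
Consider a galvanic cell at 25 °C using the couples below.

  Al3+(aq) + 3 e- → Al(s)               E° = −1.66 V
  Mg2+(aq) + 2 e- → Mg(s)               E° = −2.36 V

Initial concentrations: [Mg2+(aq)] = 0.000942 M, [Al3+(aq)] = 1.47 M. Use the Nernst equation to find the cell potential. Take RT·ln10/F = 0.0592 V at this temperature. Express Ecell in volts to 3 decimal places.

+0.793 V

The Al³⁺/Al couple has the more positive E°, so it is the cathode; Mg²⁺/Mg is the anode.
The standard potential is −1.66 − (−2.36) = +0.70 V and the balanced reaction transfers n = 6 electrons.
Balancing gives 2 Al3+(aq) + 3 Mg(s) → 2 Al(s) + 3 Mg2+(aq); hence Q = [Mg2+(aq)]^3 / [Al3+(aq)]^2 = 3.87×10^−10 (log Q = −9.412).
Applying E = E° − (RT ln10/nF)·log Q gives +0.70 − (0.0592/6)(−9.412) = +0.793 V.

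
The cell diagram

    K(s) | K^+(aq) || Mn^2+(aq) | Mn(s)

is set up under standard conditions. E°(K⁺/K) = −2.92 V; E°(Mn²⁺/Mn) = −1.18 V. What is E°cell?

+1.74 V

By convention the left-hand electrode in cell notation is the anode (oxidation) and the right-hand electrode is the cathode (reduction).
E°cell = E°(right) − E°(left) = −1.18 − (−2.92) = +1.74 V.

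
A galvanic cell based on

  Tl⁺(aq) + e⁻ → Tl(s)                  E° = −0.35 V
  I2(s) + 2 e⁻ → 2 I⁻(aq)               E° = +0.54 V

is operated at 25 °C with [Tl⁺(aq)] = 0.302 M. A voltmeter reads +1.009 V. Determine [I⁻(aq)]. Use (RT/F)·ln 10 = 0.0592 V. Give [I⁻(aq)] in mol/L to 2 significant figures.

The I₂/I⁻ couple has the larger reduction potential, so it is the cathode: E°cell = +0.54 − (−0.35) = +0.89 V and n = 2.
From the Nernst equation, log Q = n(E° − E)/0.0592 = 2·(+0.89 − (+1.009))/0.0592 = −4.020.
For I2(s) + 2 Tl(s) → 2 I⁻(aq) + 2 Tl⁺(aq), the reaction quotient is Q = [I⁻(aq)]^2·[Tl⁺(aq)]^2.
Substituting the known concentrations and solving, log [I⁻(aq)] = −1.490 and [I⁻(aq)] = 0.032 M.

0.032 M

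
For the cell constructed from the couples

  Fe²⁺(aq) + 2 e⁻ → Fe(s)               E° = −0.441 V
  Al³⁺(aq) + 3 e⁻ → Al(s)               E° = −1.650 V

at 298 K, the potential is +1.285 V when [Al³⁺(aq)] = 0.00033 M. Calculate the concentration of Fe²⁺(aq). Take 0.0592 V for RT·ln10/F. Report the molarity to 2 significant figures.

With Fe²⁺/Fe at the cathode and Al³⁺/Al at the anode, E°cell = −0.441 − (−1.650) = +1.209 V (n = 6).
From the Nernst equation, log Q = n(E° − E)/0.0592 = 6·(+1.209 − (+1.285))/0.0592 = −7.703.
The balanced reaction is 3 Fe²⁺(aq) + 2 Al(s) → 3 Fe(s) + 2 Al³⁺(aq), so Q = [Al³⁺(aq)]^2 / [Fe²⁺(aq)]^3.
Solving for the unknown gives log [Fe²⁺(aq)] = 0.247, so [Fe²⁺(aq)] ≈ 1.8 M.

1.8 M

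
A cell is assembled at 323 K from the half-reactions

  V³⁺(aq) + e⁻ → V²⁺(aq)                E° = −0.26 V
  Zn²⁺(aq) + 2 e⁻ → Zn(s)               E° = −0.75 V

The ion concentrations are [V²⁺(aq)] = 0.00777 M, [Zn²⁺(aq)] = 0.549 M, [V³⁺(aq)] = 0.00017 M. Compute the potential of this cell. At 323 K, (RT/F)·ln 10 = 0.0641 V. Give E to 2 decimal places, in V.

Since E°(V³⁺/V²⁺) > E°(Zn²⁺/Zn), V³⁺/V²⁺ serves as the cathode.
The standard potential is −0.26 − (−0.75) = +0.49 V and the balanced reaction transfers n = 2 electrons.
The balanced reaction is 2 V³⁺(aq) + Zn(s) → 2 V²⁺(aq) + Zn²⁺(aq), so Q = ([V²⁺(aq)]^2·[Zn²⁺(aq)]) / [V³⁺(aq)]^2 = 1.15×10^3 and log Q = 3.060.
Applying E = E° − (RT ln10/nF)·log Q gives +0.49 − (0.0641/2)(3.060) = +0.39 V.

+0.39 V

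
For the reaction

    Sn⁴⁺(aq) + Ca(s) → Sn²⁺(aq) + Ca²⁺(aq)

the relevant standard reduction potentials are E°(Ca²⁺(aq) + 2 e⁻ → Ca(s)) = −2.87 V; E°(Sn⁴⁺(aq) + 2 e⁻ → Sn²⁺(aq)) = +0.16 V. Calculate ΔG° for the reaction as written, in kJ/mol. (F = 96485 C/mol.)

In the reaction as written Sn⁴⁺(aq) is reduced, so the Sn⁴⁺/Sn²⁺ couple is the cathode and Ca²⁺/Ca is the anode.
E°cell = +0.16 − (−2.87) = +3.03 V; balancing electrons gives n = 2.
ΔG° = −nFE°cell = −(2)(96485)(+3.03) J/mol = −585 kJ/mol.

−585 kJ/mol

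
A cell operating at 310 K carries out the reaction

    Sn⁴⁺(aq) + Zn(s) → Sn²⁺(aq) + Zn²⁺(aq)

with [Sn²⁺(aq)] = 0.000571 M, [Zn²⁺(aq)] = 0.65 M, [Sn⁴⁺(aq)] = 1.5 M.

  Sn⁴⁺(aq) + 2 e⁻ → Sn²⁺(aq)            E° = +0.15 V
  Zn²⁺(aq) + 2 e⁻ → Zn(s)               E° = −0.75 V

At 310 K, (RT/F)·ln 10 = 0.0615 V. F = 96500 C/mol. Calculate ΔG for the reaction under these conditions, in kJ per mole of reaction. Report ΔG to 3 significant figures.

−195 kJ/mol

With Sn⁴⁺/Sn²⁺ reduced at the cathode, E°cell = +0.15 − (−0.75) = +0.90 V and n = 2.
Here Q = ([Sn²⁺(aq)]·[Zn²⁺(aq)]) / [Sn⁴⁺(aq)] = 0.000247 (log Q = −3.607), giving E = +0.90 − (0.0615/2)·(−3.607) = +1.0109 V.
Then ΔG = −nFE = −2 × 96500 × +1.0109 J/mol = −195 kJ/mol.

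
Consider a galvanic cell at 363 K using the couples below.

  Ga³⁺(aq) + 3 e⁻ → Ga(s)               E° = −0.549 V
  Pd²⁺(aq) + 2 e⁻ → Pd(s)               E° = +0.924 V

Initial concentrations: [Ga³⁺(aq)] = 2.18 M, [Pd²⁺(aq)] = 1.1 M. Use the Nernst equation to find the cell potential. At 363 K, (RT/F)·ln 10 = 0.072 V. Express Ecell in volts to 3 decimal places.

Pd²⁺/Pd is reduced (cathode, E° = +0.924 V) and Ga³⁺/Ga is oxidized (anode).
E°cell = E°cat − E°an = +0.924 − (−0.549) = +1.473 V; n = 6.
The balanced reaction is 3 Pd²⁺(aq) + 2 Ga(s) → 3 Pd(s) + 2 Ga³⁺(aq), so Q = [Ga³⁺(aq)]^2 / [Pd²⁺(aq)]^3 = 3.57 and log Q = 0.553.
Applying E = E° − (RT ln10/nF)·log Q gives +1.473 − (0.072/6)(0.553) = +1.466 V.

+1.466 V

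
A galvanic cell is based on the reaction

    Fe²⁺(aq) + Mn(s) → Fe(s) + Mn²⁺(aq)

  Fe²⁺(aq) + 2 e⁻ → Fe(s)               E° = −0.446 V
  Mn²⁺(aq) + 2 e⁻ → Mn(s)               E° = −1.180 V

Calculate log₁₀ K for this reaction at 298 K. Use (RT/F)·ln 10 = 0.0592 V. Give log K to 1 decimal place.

The Fe²⁺/Fe couple is reduced (cathode); E°cell = −0.446 − (−1.180) = +0.734 V with n = 2.
At equilibrium E = 0, so log K = nE°cell / 0.0592 = (2)(+0.734) / 0.0592 = 24.8.

log K = 24.8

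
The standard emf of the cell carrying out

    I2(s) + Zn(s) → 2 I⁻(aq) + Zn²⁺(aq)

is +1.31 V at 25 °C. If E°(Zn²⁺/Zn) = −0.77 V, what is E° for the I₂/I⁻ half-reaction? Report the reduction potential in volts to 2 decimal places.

In the reaction as written the I₂/I⁻ couple is reduced (cathode) and Zn²⁺/Zn is oxidized (anode), so E°cell = E°(I₂/I⁻) − E°(Zn²⁺/Zn).
E°(I₂/I⁻) = E°cell + E°(anode) = +1.31 + (−0.77) = +0.54 V.

+0.54 V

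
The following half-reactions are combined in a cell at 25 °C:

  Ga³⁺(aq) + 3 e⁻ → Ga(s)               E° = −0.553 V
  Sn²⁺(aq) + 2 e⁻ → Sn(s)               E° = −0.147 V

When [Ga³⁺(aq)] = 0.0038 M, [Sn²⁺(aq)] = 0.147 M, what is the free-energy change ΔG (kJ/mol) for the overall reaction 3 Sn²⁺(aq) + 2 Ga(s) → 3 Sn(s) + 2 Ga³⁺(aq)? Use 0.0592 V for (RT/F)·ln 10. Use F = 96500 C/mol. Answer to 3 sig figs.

−248 kJ/mol

With Sn²⁺/Sn reduced at the cathode, E°cell = −0.147 − (−0.553) = +0.406 V and n = 6.
Here Q = [Ga³⁺(aq)]^2 / [Sn²⁺(aq)]^3 = 0.00455 (log Q = −2.342), giving E = +0.406 − (0.0592/6)·(−2.342) = +0.4291 V.
Then ΔG = −nFE = −6 × 96500 × +0.4291 J/mol = −248 kJ/mol.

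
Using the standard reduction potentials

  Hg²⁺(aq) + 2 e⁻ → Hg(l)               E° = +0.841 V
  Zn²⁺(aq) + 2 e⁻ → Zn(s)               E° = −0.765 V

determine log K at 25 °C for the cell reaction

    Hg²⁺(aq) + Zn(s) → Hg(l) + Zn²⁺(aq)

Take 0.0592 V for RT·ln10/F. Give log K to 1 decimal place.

log K = 54.3

The Hg²⁺/Hg couple is reduced (cathode); E°cell = +0.841 − (−0.765) = +1.606 V with n = 2.
At equilibrium E = 0, so log K = nE°cell / 0.0592 = (2)(+1.606) / 0.0592 = 54.3.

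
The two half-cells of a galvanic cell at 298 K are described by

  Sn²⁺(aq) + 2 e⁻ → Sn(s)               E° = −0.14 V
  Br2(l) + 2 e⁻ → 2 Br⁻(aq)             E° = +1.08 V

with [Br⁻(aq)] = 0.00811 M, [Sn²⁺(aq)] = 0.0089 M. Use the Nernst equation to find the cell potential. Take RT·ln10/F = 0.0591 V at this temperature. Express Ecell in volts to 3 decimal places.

+1.404 V

Br₂/Br⁻ is reduced (cathode, E° = +1.08 V) and Sn²⁺/Sn is oxidized (anode).
E°cell = E°cat − E°an = +1.08 − (−0.14) = +1.22 V; n = 2.
The balanced reaction is Br2(l) + Sn(s) → 2 Br⁻(aq) + Sn²⁺(aq), so Q = [Br⁻(aq)]^2·[Sn²⁺(aq)] = 5.85×10^−7 and log Q = −6.233.
Applying E = E° − (RT ln10/nF)·log Q gives +1.22 − (0.0591/2)(−6.233) = +1.404 V.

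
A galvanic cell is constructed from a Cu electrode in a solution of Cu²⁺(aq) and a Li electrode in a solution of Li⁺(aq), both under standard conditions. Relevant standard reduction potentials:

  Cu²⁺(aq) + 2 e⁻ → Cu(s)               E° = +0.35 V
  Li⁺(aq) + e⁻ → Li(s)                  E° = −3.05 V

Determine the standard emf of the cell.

The Cu²⁺/Cu couple has the higher E°, so Cu ion is reduced (cathode) and Li is oxidized (anode).
E°cell = E°(cathode) − E°(anode) = +0.35 − (−3.05) = +3.40 V.

+3.40 V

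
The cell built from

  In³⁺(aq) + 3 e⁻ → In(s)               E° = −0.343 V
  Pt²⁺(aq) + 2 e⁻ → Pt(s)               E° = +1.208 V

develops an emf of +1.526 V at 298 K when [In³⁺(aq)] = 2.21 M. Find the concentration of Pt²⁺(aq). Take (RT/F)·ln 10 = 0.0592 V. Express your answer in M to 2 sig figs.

The Pt²⁺/Pt couple has the larger reduction potential, so it is the cathode: E°cell = +1.208 − (−0.343) = +1.551 V and n = 6.
Rearranging E = E° − (0.0592/n)·log Q gives log Q = 6(+1.551 − (+1.526))/0.0592 = 2.534.
For 3 Pt²⁺(aq) + 2 In(s) → 3 Pt(s) + 2 In³⁺(aq), the reaction quotient is Q = [In³⁺(aq)]^2 / [Pt²⁺(aq)]^3.
Solving for the unknown gives log [Pt²⁺(aq)] = −0.615, so [Pt²⁺(aq)] ≈ 0.24 M.

0.24 M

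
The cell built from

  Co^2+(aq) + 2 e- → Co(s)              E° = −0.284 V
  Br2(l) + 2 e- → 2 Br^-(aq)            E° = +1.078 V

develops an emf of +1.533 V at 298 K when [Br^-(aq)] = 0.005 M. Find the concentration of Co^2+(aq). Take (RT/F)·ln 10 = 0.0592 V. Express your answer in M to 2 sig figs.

The Br₂/Br⁻ couple has the larger reduction potential, so it is the cathode: E°cell = +1.078 − (−0.284) = +1.362 V and n = 2.
Rearranging E = E° − (0.0592/n)·log Q gives log Q = 2(+1.362 − (+1.533))/0.0592 = −5.777.
The balanced reaction is Br2(l) + Co(s) → 2 Br^-(aq) + Co^2+(aq), so Q = [Br^-(aq)]^2·[Co^2+(aq)].
Substituting the known concentrations and solving, log [Co^2+(aq)] = −1.175 and [Co^2+(aq)] = 0.067 M.

0.067 M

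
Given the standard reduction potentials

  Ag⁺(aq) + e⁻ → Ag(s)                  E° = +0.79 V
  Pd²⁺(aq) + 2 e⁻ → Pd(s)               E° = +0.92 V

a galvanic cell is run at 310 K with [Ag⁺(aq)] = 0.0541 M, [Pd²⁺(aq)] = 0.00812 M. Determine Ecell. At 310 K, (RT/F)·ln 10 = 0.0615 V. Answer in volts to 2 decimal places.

The Pd²⁺/Pd couple has the more positive E°, so it is the cathode; Ag⁺/Ag is the anode.
E°cell = E°cat − E°an = +0.92 − (+0.79) = +0.13 V; n = 2.
For the overall reaction Pd²⁺(aq) + 2 Ag(s) → Pd(s) + 2 Ag⁺(aq), Q = [Ag⁺(aq)]^2 / [Pd²⁺(aq)] = 0.36, giving log Q = −0.443.
Applying E = E° − (RT ln10/nF)·log Q gives +0.13 − (0.0615/2)(−0.443) = +0.14 V.

+0.14 V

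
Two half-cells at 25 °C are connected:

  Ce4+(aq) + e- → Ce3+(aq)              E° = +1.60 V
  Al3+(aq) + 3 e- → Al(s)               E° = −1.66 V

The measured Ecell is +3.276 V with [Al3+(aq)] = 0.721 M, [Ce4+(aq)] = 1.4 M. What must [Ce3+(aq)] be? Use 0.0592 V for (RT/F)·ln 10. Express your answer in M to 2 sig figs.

With Ce⁴⁺/Ce³⁺ at the cathode and Al³⁺/Al at the anode, E°cell = +1.60 − (−1.66) = +3.26 V (n = 3).
From the Nernst equation, log Q = n(E° − E)/0.0592 = 3·(+3.26 − (+3.276))/0.0592 = −0.811.
The balanced reaction is 3 Ce4+(aq) + Al(s) → 3 Ce3+(aq) + Al3+(aq), so Q = ([Ce3+(aq)]^3·[Al3+(aq)]) / [Ce4+(aq)]^3.
Isolating [Ce3+(aq)] in Q = 10^{−0.811} yields log [Ce3+(aq)] = −0.077, i.e. 0.84 M.

0.84 M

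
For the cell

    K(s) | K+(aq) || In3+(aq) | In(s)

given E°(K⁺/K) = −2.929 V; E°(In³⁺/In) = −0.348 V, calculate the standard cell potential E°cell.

By convention the left-hand electrode in cell notation is the anode (oxidation) and the right-hand electrode is the cathode (reduction).
E°cell = E°(right) − E°(left) = −0.348 − (−2.929) = +2.581 V.

+2.581 V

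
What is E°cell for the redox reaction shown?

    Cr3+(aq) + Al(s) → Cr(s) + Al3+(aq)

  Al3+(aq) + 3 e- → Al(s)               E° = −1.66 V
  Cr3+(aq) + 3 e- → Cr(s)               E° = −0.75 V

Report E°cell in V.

+0.91 V

Cr3+(aq) gains electrons, so the Cr³⁺/Cr couple is the cathode; the Al³⁺/Al couple is the anode.
E°cell = E°(cathode) − E°(anode) = −0.75 − (−1.66) = +0.91 V.
The positive value indicates the reaction is spontaneous as written.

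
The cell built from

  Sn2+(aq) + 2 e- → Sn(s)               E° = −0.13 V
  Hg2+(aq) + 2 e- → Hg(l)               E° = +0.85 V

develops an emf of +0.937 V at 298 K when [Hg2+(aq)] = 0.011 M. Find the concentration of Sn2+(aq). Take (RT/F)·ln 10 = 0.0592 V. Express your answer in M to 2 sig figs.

0.31 M

The Hg²⁺/Hg couple has the larger reduction potential, so it is the cathode: E°cell = +0.85 − (−0.13) = +0.98 V and n = 2.
Since E = E° − (0.0592/n)·log Q, log Q = n(E° − E)/0.0592 = 1.453.
For Hg2+(aq) + Sn(s) → Hg(l) + Sn2+(aq), the reaction quotient is Q = [Sn2+(aq)] / [Hg2+(aq)].
Solving for the unknown gives log [Sn2+(aq)] = −0.506, so [Sn2+(aq)] ≈ 0.31 M.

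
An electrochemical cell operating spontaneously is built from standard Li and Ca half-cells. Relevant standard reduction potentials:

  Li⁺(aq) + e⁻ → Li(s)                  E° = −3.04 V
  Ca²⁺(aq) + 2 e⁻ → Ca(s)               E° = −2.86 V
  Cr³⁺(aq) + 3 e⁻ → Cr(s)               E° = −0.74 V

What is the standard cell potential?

Of the two couples in this cell, the one with the more positive reduction potential is reduced at the cathode: here that is Ca²⁺/Ca (−2.86 V); Li⁺/Li (−3.04 V) is the anode.
E°cell = E°(cathode) − E°(anode) = −2.86 − (−3.04) = +0.18 V.

+0.18 V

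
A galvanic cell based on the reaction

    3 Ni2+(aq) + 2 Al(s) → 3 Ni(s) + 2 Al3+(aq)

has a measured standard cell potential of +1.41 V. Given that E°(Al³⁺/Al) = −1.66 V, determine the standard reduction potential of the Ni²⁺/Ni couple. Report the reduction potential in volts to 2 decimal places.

−0.25 V

In the reaction as written the Ni²⁺/Ni couple is reduced (cathode) and Al³⁺/Al is oxidized (anode), so E°cell = E°(Ni²⁺/Ni) − E°(Al³⁺/Al).
E°(Ni²⁺/Ni) = E°cell + E°(anode) = +1.41 + (−1.66) = −0.25 V.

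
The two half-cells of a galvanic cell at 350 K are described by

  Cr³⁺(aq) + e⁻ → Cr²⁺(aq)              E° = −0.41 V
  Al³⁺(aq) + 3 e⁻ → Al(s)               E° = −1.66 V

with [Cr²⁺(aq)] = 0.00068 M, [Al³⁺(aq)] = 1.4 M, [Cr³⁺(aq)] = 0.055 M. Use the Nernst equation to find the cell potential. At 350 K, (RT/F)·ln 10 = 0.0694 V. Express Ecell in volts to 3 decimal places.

Since E°(Cr³⁺/Cr²⁺) > E°(Al³⁺/Al), Cr³⁺/Cr²⁺ serves as the cathode.
E°cell = −0.41 − (−1.66) = +1.25 V, with n = 3 electrons transferred.
Balancing gives 3 Cr³⁺(aq) + Al(s) → 3 Cr²⁺(aq) + Al³⁺(aq); hence Q = ([Cr²⁺(aq)]^3·[Al³⁺(aq)]) / [Cr³⁺(aq)]^3 = 2.65×10^−6 (log Q = −5.577).
Applying E = E° − (RT ln10/nF)·log Q gives +1.25 − (0.0694/3)(−5.577) = +1.379 V.

+1.379 V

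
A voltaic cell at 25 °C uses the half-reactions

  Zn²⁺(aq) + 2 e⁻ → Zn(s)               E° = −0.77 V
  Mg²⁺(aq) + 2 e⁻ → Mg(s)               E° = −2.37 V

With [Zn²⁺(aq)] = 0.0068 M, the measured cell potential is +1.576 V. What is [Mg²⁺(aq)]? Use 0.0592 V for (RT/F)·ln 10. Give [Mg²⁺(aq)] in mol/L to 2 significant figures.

0.044 M

Zn²⁺/Zn is the cathode (higher E°); E°cell = −0.77 − (−2.37) = +1.60 V with n = 2.
Rearranging E = E° − (0.0592/n)·log Q gives log Q = 2(+1.60 − (+1.576))/0.0592 = 0.811.
The balanced reaction is Zn²⁺(aq) + Mg(s) → Zn(s) + Mg²⁺(aq), so Q = [Mg²⁺(aq)] / [Zn²⁺(aq)].
Substituting the known concentrations and solving, log [Mg²⁺(aq)] = −1.356 and [Mg²⁺(aq)] = 0.044 M.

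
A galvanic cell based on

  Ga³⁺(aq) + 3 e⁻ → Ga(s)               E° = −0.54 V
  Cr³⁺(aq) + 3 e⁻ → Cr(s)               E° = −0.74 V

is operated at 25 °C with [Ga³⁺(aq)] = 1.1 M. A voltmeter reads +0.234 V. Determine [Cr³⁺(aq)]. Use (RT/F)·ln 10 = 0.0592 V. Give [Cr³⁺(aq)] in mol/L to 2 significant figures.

0.021 M

Ga³⁺/Ga is the cathode (higher E°); E°cell = −0.54 − (−0.74) = +0.20 V with n = 3.
Rearranging E = E° − (0.0592/n)·log Q gives log Q = 3(+0.20 − (+0.234))/0.0592 = −1.723.
Balancing electrons gives Ga³⁺(aq) + Cr(s) → Ga(s) + Cr³⁺(aq); thus Q = [Cr³⁺(aq)] / [Ga³⁺(aq)].
Substituting the known concentrations and solving, log [Cr³⁺(aq)] = −1.682 and [Cr³⁺(aq)] = 0.021 M.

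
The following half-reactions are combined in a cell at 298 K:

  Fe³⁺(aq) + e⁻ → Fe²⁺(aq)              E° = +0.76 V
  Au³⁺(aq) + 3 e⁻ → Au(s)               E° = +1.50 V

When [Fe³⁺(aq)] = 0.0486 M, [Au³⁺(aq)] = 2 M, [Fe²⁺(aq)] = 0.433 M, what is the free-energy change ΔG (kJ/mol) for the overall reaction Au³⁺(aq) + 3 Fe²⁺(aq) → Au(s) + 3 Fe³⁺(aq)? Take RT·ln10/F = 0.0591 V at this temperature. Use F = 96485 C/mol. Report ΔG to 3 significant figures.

−232 kJ/mol

The standard cell potential is +1.50 − (+0.76) = +0.74 V, with n = 3 electrons in the balanced equation.
Here Q = [Fe³⁺(aq)]^3 / ([Au³⁺(aq)]·[Fe²⁺(aq)]^3) = 0.000707 (log Q = −3.151), giving E = +0.74 − (0.0591/3)·(−3.151) = +0.8021 V.
Finally ΔG = −nFE = −(3)(96485 C/mol)(+0.8021 V) = −232 kJ/mol.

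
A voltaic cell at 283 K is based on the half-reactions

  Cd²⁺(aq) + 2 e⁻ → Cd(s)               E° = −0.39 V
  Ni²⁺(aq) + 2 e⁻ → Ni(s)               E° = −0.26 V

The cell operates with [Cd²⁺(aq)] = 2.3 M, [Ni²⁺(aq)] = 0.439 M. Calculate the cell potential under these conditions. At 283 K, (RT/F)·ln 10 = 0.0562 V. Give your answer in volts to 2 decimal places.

+0.11 V

Ni²⁺/Ni is reduced (cathode, E° = −0.26 V) and Cd²⁺/Cd is oxidized (anode).
The standard potential is −0.26 − (−0.39) = +0.13 V and the balanced reaction transfers n = 2 electrons.
The balanced reaction is Ni²⁺(aq) + Cd(s) → Ni(s) + Cd²⁺(aq), so Q = [Cd²⁺(aq)] / [Ni²⁺(aq)] = 5.24 and log Q = 0.719.
By the Nernst equation, E = +0.13 − (0.0562/2)·(0.719) = +0.11 V.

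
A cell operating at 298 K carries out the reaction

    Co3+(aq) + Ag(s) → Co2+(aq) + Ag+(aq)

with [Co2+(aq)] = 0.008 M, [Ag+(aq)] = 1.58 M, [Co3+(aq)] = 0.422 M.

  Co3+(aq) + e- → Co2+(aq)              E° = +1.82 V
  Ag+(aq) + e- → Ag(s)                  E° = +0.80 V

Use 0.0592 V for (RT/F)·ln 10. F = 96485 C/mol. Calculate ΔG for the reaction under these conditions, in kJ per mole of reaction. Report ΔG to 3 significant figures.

−107 kJ/mol

E°cell = +1.82 − (+0.80) = +1.02 V; the balanced reaction transfers n = 1 electron.
The reaction quotient is ([Co2+(aq)]·[Ag+(aq)]) / [Co3+(aq)] = 0.03; by Nernst, E = +1.02 − (0.0592/1)(−1.524) = +1.1102 V.
Finally ΔG = −nFE = −(1)(96485 C/mol)(+1.1102 V) = −107 kJ/mol.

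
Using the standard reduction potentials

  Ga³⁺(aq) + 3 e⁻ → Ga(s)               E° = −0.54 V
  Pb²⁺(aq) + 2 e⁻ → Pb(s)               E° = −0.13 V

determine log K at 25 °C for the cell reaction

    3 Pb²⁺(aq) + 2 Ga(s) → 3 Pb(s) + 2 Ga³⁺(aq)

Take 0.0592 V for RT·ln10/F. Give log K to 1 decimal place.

log K = 41.6

The Pb²⁺/Pb couple is reduced (cathode); E°cell = −0.13 − (−0.54) = +0.41 V with n = 6.
At equilibrium E = 0, so log K = nE°cell / 0.0592 = (6)(+0.41) / 0.0592 = 41.6.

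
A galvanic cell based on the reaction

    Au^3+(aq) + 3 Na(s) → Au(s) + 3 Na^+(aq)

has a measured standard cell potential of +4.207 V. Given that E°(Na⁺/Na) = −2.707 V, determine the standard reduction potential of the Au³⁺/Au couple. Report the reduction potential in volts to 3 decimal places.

+1.500 V

In the reaction as written the Au³⁺/Au couple is reduced (cathode) and Na⁺/Na is oxidized (anode), so E°cell = E°(Au³⁺/Au) − E°(Na⁺/Na).
E°(Au³⁺/Au) = E°cell + E°(anode) = +4.207 + (−2.707) = +1.500 V.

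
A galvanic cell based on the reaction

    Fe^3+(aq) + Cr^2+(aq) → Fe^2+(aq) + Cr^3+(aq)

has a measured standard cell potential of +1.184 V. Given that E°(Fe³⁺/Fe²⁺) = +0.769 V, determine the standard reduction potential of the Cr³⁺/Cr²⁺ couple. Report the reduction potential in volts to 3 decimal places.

−0.415 V

In the reaction as written the Fe³⁺/Fe²⁺ couple is reduced (cathode) and Cr³⁺/Cr²⁺ is oxidized (anode), so E°cell = E°(Fe³⁺/Fe²⁺) − E°(Cr³⁺/Cr²⁺).
E°(Cr³⁺/Cr²⁺) = E°(cathode) − E°cell = +0.769 − (+1.184) = −0.415 V.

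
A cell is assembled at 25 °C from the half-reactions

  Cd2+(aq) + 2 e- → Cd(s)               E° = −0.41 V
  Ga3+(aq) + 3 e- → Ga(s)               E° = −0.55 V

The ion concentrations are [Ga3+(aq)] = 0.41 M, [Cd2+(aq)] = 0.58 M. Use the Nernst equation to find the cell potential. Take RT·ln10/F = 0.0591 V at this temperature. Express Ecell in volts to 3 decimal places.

The Cd²⁺/Cd couple has the more positive E°, so it is the cathode; Ga³⁺/Ga is the anode.
The standard potential is −0.41 − (−0.55) = +0.14 V and the balanced reaction transfers n = 6 electrons.
For the overall reaction 3 Cd2+(aq) + 2 Ga(s) → 3 Cd(s) + 2 Ga3+(aq), Q = [Ga3+(aq)]^2 / [Cd2+(aq)]^3 = 0.862, giving log Q = −0.065.
Applying E = E° − (RT ln10/nF)·log Q gives +0.14 − (0.0591/6)(−0.065) = +0.141 V.

+0.141 V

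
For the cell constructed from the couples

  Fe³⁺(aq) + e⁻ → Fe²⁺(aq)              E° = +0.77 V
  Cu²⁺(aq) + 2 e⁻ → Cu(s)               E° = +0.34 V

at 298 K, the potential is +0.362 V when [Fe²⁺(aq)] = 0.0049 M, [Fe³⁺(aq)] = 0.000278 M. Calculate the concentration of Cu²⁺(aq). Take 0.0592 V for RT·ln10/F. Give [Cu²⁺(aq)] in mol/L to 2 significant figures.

0.64 M

With Fe³⁺/Fe²⁺ at the cathode and Cu²⁺/Cu at the anode, E°cell = +0.77 − (+0.34) = +0.43 V (n = 2).
From the Nernst equation, log Q = n(E° − E)/0.0592 = 2·(+0.43 − (+0.362))/0.0592 = 2.297.
The balanced reaction is 2 Fe³⁺(aq) + Cu(s) → 2 Fe²⁺(aq) + Cu²⁺(aq), so Q = ([Fe²⁺(aq)]^2·[Cu²⁺(aq)]) / [Fe³⁺(aq)]^2.
Solving for the unknown gives log [Cu²⁺(aq)] = −0.195, so [Cu²⁺(aq)] ≈ 0.64 M.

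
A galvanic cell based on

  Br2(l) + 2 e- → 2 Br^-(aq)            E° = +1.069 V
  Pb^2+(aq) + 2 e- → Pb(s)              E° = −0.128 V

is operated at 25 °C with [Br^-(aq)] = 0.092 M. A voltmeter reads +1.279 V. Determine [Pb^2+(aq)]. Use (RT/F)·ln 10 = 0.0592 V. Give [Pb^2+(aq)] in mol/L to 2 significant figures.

0.20 M

Br₂/Br⁻ is the cathode (higher E°); E°cell = +1.069 − (−0.128) = +1.197 V with n = 2.
From the Nernst equation, log Q = n(E° − E)/0.0592 = 2·(+1.197 − (+1.279))/0.0592 = −2.770.
The balanced reaction is Br2(l) + Pb(s) → 2 Br^-(aq) + Pb^2+(aq), so Q = [Br^-(aq)]^2·[Pb^2+(aq)].
Isolating [Pb^2+(aq)] in Q = 10^{−2.770} yields log [Pb^2+(aq)] = −0.698, i.e. 0.20 M.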